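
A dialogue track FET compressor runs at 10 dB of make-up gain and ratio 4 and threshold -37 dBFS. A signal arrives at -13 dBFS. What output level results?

-21 dBFS

The input is 24 dB above the -37 dBFS threshold.
The 24 dB excess becomes 6 dB after 4:1 reduction.
So the level is -37 + 6 = -31 dBFS; make-up adds 10 dB, giving -21 dBFS.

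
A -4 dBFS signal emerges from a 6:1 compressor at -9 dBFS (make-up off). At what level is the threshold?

Gain reduction = -4 − (-9) = 5 dB; output overshoot = GR / (R − 1) = 5 / 5 = 1 dB.
Threshold = output − output overshoot = -9 − 1 = -10 dBFS.

-10 dBFS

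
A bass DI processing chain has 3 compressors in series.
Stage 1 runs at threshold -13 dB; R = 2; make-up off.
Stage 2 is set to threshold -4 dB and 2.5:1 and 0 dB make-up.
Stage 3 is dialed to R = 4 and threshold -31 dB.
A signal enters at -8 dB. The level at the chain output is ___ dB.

Stage 1: -8 dB is 5 dB over -13 dB; at 2:1 that becomes 2.5 dB over, giving -10.5 dB.
Stage 2: below threshold (-10.5 ≤ -4); passes unchanged; output -10.5 dB.
Stage 3: 20.5 dB above -31 dB, reduced 4:1 to 5.125 dB above → -25.875 dB.

-25.875 dB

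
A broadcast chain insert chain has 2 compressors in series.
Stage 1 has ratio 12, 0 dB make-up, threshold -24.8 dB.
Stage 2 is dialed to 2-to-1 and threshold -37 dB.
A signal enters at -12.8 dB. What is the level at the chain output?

-30.4 dB

Stage 1: -12.8 dB is 12 dB over -24.8 dB; at 12:1 that becomes 1 dB over, giving -23.8 dB.
Stage 2: -23.8 dB is 13.2 dB over -37 dB; at 2:1 that becomes 6.6 dB over, giving -30.4 dB.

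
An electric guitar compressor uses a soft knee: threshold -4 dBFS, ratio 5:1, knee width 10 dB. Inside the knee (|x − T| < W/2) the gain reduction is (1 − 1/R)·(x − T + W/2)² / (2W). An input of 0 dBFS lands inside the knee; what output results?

x − T + W/2 = 0 − (-4) + 5 = 9.
GR = (1 − 1/5) × 9² / 20 = 0.8 × 81 / 20 = 3.24 dB.
Output = 0 − 3.24 = -3.24 dBFS.

-3.24 dBFS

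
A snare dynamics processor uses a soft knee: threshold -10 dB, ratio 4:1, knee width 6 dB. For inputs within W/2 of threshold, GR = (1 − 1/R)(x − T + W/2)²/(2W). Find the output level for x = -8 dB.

x − T + W/2 = -8 − (-10) + 3 = 5.
GR = (1 − 1/4) × 5² / 12 = 0.75 × 25 / 12 = 1.5625 dB.
Output = -8 − 1.5625 = -9.5625 dB.

-9.5625 dB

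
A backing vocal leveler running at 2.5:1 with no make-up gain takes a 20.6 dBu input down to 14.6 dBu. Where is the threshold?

Let T be the threshold. Output overshoot = (input overshoot)/R, so 14.6 − T = (20.6 − T)/2.5.
2.5·(14.6 − T) = 20.6 − T → 1.5·T = 36.5 − 20.6 = 15.9.
T = 15.9/1.5 = 10.6 dBu.

10.6 dBu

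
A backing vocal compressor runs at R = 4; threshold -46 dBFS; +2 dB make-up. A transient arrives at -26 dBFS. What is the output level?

-39 dBFS

Overshoot: -26 − (-46) = 20 dB.
4:1 compression reduces that to 20/4 = 5 dB over.
That puts the output at -41 dBFS; make-up adds 2 dB, giving -39 dBFS.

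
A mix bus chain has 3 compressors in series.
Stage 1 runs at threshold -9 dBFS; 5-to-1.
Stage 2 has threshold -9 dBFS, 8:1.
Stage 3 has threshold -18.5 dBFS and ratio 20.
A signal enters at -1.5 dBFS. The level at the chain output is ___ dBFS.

-18.015625 dBFS

Stage 1: overshoot 7.5 dB → 7.5/5 = 1.5 dB → -7.5 dBFS.
Stage 2: -7.5 dBFS is 1.5 dB over -9 dBFS; at 8:1 that becomes 0.1875 dB over, giving -8.8125 dBFS.
Stage 3: overshoot 9.6875 dB → 9.6875/20 = 0.484375 dB → -18.015625 dBFS.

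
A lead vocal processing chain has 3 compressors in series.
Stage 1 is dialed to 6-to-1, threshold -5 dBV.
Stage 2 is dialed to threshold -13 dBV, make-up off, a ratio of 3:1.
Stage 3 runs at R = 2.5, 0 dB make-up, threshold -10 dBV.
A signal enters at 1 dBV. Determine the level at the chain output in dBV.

Stage 1: 1 dBV is 6 dB over -5 dBV; at 6:1 that becomes 1 dB over, giving -4 dBV.
Stage 2: -4 dBV is 9 dB over -13 dBV; at 3:1 that becomes 3 dB over, giving -10 dBV.
Stage 3: -10 dBV ≤ -10 dBV, so stage 3 doesn't engage; output -10 dBV.

-10 dBV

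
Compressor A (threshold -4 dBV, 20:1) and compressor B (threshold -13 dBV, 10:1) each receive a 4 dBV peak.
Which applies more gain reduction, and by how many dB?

A: overshoot 8 dB → output overshoot 0.4 dB → GR 7.6 dB.
B: overshoot 17 dB → output overshoot 1.7 dB → GR 15.3 dB.
Difference: 7.7 dB in favour of B.

B, by 7.7 dB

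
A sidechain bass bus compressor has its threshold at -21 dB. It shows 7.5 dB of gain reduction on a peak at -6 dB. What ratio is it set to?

Input overshoot = -6 − (-21) = 15 dB.
Output overshoot = 15 − 7.5 = 7.5 dB.
Ratio = input overshoot / output overshoot = 15 / 7.5 = 2.

2:1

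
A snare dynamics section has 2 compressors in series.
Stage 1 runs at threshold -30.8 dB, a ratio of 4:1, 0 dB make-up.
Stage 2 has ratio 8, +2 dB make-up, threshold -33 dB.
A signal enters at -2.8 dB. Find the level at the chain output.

-29.85 dB

Stage 1: overshoot 28 dB → 28/4 = 7 dB → -23.8 dB.
Stage 2: 9.2 dB above -33 dB, reduced 8:1 to 1.15 dB above → -31.85 dB; +2 dB make-up → -29.85 dB.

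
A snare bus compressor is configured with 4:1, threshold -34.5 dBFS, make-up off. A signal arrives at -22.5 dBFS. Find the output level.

-22.5 dBFS sits 12 dB over threshold.
The 12 dB excess becomes 3 dB after 4:1 reduction.
That puts the output at -31.5 dBFS.

-31.5 dBFS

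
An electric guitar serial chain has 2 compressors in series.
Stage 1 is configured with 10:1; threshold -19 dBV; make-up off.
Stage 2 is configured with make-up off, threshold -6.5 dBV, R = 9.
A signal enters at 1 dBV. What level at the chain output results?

-17 dBV

Stage 1: 1 dBV is 20 dB over -19 dBV; at 10:1 that becomes 2 dB over, giving -17 dBV.
Stage 2: -17 dBV ≤ -6.5 dBV, so stage 2 doesn't engage; output -17 dBV.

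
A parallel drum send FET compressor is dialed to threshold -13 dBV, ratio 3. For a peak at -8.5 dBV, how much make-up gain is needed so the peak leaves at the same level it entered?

Without make-up, output = threshold + overshoot/3 = -13 + 1.5 = -11.5 dBV.
Gap to target: 3 dB.

3 dB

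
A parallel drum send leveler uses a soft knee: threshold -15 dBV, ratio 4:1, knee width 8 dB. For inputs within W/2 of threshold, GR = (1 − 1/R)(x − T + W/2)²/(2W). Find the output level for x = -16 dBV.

x − T + W/2 = -16 − (-15) + 4 = 3.
GR = (1 − 1/4) × 3² / 16 = 0.75 × 9 / 16 = 0.421875 dB.
Output = -16 − 0.421875 = -16.421875 dBV.

-16.421875 dBV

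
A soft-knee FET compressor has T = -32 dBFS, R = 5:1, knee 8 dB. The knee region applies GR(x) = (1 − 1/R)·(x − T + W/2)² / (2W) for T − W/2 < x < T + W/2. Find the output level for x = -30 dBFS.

x − T + W/2 = -30 − (-32) + 4 = 6.
GR = (1 − 1/5) × 6² / 16 = 0.8 × 36 / 16 = 1.8 dB.
Output = -30 − 1.8 = -31.8 dBFS.

-31.8 dBFS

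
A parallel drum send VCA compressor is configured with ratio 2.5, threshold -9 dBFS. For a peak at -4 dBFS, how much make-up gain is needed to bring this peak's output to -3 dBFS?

The peak compresses to -9 + 5/2.5 = -7 dBFS.
To reach -3 dBFS requires -3 − (-7) = 4 dB of make-up.

4 dB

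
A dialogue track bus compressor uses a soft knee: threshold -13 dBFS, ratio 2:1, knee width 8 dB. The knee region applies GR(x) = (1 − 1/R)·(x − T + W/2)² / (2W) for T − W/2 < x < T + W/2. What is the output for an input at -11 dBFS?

x − T + W/2 = -11 − (-13) + 4 = 6.
GR = (1 − 1/2) × 6² / 16 = 0.5 × 36 / 16 = 1.125 dB.
Output = -11 − 1.125 = -12.125 dBFS.

-12.125 dBFS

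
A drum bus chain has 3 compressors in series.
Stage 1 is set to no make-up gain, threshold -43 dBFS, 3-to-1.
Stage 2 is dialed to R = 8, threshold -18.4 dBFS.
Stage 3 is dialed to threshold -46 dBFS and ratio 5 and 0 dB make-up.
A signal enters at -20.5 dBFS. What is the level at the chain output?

Stage 1: -20.5 dBFS is 22.5 dB over -43 dBFS; at 3:1 that becomes 7.5 dB over, giving -35.5 dBFS.
Stage 2: -35.5 dBFS ≤ -18.4 dBFS, so stage 2 doesn't engage; output -35.5 dBFS.
Stage 3: 10.5 dB above -46 dBFS, reduced 5:1 to 2.1 dB above → -43.9 dBFS.

-43.9 dBFS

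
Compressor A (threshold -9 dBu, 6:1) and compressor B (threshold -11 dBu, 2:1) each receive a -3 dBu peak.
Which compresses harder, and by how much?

A, by 1 dB

A: GR = 6 − 6/6 = 5 dB.
B: GR = 8 − 8/2 = 4 dB.
Difference: 1 dB in favour of A.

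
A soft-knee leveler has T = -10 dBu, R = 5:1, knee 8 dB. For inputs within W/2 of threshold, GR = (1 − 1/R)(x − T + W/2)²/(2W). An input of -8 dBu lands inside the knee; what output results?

x − T + W/2 = -8 − (-10) + 4 = 6.
GR = (1 − 1/5) × 6² / 16 = 0.8 × 36 / 16 = 1.8 dB.
Output = -8 − 1.8 = -9.8 dBu.

-9.8 dBu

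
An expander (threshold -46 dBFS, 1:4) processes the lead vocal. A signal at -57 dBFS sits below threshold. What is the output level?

-90 dBFS

Undershoot = (-46) − (-57) = 11 dB.
At 1:4, that expands to 44 dB under threshold.
Output = -46 − 44 = -90 dBFS.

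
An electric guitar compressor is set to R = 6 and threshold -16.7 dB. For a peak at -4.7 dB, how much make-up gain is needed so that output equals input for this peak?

10 dB

The peak compresses to -16.7 + 12/6 = -14.7 dB.
To reach -4.7 dB requires -4.7 − (-14.7) = 10 dB of make-up.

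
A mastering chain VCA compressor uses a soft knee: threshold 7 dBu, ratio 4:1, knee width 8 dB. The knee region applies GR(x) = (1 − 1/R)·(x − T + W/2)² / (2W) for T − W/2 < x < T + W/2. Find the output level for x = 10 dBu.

7.703125 dBu

x − T + W/2 = 10 − 7 + 4 = 7.
GR = (1 − 1/4) × 7² / 16 = 0.75 × 49 / 16 = 2.296875 dB.
Output = 10 − 2.296875 = 7.703125 dBu.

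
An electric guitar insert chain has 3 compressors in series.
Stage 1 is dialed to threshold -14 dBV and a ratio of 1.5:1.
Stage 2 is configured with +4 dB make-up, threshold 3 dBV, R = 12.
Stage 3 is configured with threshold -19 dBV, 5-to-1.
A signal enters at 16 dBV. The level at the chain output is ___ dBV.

-13.75 dBV

Stage 1: 30 dB above -14 dBV, reduced 1.5:1 to 20 dB above → 6 dBV.
Stage 2: overshoot 3 dB → 3/12 = 0.25 dB → 3.25 dBV; +4 dB make-up → 7.25 dBV.
Stage 3: overshoot 26.25 dB → 26.25/5 = 5.25 dB → -13.75 dBV.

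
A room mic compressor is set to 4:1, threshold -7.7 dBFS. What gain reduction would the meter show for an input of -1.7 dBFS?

4.5 dB

-1.7 dBFS exceeds the threshold by 6 dB.
At 4:1, output sits 6/4 = 1.5 dB above threshold.
GR = overshoot in − overshoot out = 6 − 1.5 = 4.5 dB.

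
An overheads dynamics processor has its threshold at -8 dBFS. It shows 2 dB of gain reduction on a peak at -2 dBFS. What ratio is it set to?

1.5:1

Input overshoot = -2 − (-8) = 6 dB.
Output overshoot = 6 − 2 = 4 dB.
Ratio = input overshoot / output overshoot = 6 / 4 = 1.5.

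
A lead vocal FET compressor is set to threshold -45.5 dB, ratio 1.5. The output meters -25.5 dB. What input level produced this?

Post-compression overshoot = -25.5 − (-45.5) = 20 dB.
Undo the ratio: input overshoot = 20 × 1.5 = 30 dB, giving input = -15.5 dB.

-15.5 dB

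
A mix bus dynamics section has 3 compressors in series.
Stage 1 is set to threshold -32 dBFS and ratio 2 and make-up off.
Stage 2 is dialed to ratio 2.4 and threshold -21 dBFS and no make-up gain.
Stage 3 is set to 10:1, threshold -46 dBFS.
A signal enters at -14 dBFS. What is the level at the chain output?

Stage 1: overshoot 18 dB → 18/2 = 9 dB → -23 dBFS.
Stage 2: -23 dBFS ≤ -21 dBFS, so stage 2 doesn't engage; output -23 dBFS.
Stage 3: -23 dBFS is 23 dB over -46 dBFS; at 10:1 that becomes 2.3 dB over, giving -43.7 dBFS.

-43.7 dBFS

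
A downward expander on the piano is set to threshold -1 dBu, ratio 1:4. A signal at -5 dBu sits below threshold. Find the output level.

The input is 4 dB below the -1 dBu threshold.
A 1:4 expander multiplies undershoot by 4: 4 × 4 = 16 dB below threshold.
Output = -1 − 16 = -17 dBu.

-17 dBu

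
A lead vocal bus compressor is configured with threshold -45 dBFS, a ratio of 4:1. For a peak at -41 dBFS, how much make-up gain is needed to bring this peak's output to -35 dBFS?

The peak compresses to -45 + 4/4 = -44 dBFS.
To reach -35 dBFS requires -35 − (-44) = 9 dB of make-up.

9 dB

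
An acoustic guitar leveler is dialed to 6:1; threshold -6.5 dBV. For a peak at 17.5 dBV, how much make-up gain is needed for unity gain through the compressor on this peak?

The peak compresses to -6.5 + 24/6 = -2.5 dBV.
To reach 17.5 dBV requires 17.5 − (-2.5) = 20 dB of make-up.

20 dB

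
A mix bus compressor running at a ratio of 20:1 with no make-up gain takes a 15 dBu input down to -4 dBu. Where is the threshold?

-5 dBu

Let T be the threshold. Output overshoot = (input overshoot)/R, so -4 − T = (15 − T)/20.
20·(-4 − T) = 15 − T → 19·T = -80 − 15 = -95.
T = -95/19 = -5 dBu.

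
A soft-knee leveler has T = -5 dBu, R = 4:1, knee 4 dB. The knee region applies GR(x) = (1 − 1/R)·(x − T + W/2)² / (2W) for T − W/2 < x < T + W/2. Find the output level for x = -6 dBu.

-6.09375 dBu

x − T + W/2 = -6 − (-5) + 2 = 1.
GR = (1 − 1/4) × 1² / 8 = 0.75 × 1 / 8 = 0.09375 dB.
Output = -6 − 0.09375 = -6.09375 dBu.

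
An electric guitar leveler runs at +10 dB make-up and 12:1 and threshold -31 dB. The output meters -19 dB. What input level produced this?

Stripping the +10 dB make-up gives -29 dB at the gain stage.
Post-compression overshoot = -29 − (-31) = 2 dB.
Before 12:1 compression the overshoot was 2 × 12 = 24 dB, so input = -31 + 24 = -7 dB.

-7 dB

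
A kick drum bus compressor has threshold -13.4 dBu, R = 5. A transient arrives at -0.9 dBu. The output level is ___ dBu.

The input is 12.5 dB above the -13.4 dBu threshold.
At 5:1 the overshoot is divided by 5, leaving 2.5 dB above threshold.
That puts the output at -10.9 dBu.

-10.9 dBu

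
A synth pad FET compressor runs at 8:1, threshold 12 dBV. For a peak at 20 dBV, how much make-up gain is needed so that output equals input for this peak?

7 dB

The peak compresses to 12 + 8/8 = 13 dBV.
To reach 20 dBV requires 20 − 13 = 7 dB of make-up.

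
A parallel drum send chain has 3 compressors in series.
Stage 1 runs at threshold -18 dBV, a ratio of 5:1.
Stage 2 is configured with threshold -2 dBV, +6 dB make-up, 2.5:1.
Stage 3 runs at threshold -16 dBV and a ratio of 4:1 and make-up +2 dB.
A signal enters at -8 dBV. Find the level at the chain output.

Stage 1: 10 dB above -18 dBV, reduced 5:1 to 2 dB above → -16 dBV.
Stage 2: -16 dBV ≤ -2 dBV, so stage 2 doesn't engage; make-up brings it to -10 dBV.
Stage 3: 6 dB above -16 dBV, reduced 4:1 to 1.5 dB above → -14.5 dBV; +2 dB make-up → -12.5 dBV.

-12.5 dBV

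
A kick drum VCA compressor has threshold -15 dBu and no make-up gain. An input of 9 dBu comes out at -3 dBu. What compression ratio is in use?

2:1

Input overshoot = 9 − (-15) = 24 dB; output overshoot = -3 − (-15) = 12 dB.
Ratio = 24 / 12 = 2.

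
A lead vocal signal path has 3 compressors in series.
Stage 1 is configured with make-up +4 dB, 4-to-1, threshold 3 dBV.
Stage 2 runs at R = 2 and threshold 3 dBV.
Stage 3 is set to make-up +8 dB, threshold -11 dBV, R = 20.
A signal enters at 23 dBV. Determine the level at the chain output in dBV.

-2.075 dBV

Stage 1: 20 dB above 3 dBV, reduced 4:1 to 5 dB above → 8 dBV; +4 dB make-up → 12 dBV.
Stage 2: overshoot 9 dB → 9/2 = 4.5 dB → 7.5 dBV.
Stage 3: overshoot 18.5 dB → 18.5/20 = 0.925 dB → -10.075 dBV; +8 dB make-up → -2.075 dBV.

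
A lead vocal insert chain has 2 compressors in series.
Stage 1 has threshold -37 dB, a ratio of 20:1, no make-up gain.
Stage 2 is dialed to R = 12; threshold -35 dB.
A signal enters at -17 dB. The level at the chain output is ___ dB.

Stage 1: -17 dB is 20 dB over -37 dB; at 20:1 that becomes 1 dB over, giving -36 dB.
Stage 2: below threshold (-36 ≤ -35); passes unchanged; output -36 dB.

-36 dB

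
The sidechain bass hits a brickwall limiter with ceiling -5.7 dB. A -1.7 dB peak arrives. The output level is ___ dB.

-5.7 dB

A brickwall limiter is an ∞:1 compressor: any input above the ceiling is clamped to -5.7 dB.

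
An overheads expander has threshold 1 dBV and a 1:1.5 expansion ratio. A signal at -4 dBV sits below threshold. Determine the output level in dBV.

Below threshold, a 1:1.5 expander applies gain = (1.5−1)×(T − x) of attenuation.
(1.5−1) × 5 = 2.5 dB, so output = -4 − 2.5 = -6.5 dBV.

-6.5 dBV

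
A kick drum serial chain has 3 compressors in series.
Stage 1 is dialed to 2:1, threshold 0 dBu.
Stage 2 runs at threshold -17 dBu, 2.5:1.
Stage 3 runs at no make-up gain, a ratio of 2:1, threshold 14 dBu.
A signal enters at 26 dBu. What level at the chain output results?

-5 dBu

Stage 1: overshoot 26 dB → 26/2 = 13 dB → 13 dBu.
Stage 2: overshoot 30 dB → 30/2.5 = 12 dB → -5 dBu.
Stage 3: below threshold (-5 ≤ 14); passes unchanged; output -5 dBu.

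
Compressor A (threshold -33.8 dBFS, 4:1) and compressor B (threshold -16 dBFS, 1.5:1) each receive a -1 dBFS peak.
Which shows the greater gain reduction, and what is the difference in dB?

A, by 19.6 dB

A: overshoot 32.8 dB → output overshoot 8.2 dB → GR 24.6 dB.
B: overshoot 15 dB → output overshoot 10 dB → GR 5 dB.
A applies 19.6 dB more gain reduction.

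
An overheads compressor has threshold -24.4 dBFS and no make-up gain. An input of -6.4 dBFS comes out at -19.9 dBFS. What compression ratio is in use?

Input overshoot = -6.4 − (-24.4) = 18 dB; output overshoot = -19.9 − (-24.4) = 4.5 dB.
Ratio = 18 / 4.5 = 4.

4:1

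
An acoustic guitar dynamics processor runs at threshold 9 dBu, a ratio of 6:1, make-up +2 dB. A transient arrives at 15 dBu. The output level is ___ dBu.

12 dBu

The input is 6 dB above the 9 dBu threshold.
The 6 dB excess becomes 1 dB after 6:1 reduction.
That puts the output at 10 dBu; make-up adds 2 dB, giving 12 dBu.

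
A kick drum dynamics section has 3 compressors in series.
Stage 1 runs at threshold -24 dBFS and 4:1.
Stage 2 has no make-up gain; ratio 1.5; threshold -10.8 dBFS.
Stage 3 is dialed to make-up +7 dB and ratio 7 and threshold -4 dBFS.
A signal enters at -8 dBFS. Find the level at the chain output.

-13 dBFS

Stage 1: -8 dBFS is 16 dB over -24 dBFS; at 4:1 that becomes 4 dB over, giving -20 dBFS.
Stage 2: -20 dBFS ≤ -10.8 dBFS, so stage 2 doesn't engage; output -20 dBFS.
Stage 3: -20 dBFS is at or below the -4 dBFS threshold — no compression; make-up brings it to -13 dBFS.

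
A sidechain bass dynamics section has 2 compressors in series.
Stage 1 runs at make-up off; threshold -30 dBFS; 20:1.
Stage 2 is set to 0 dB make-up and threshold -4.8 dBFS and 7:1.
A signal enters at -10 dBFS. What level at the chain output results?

Stage 1: overshoot 20 dB → 20/20 = 1 dB → -29 dBFS.
Stage 2: -29 dBFS is at or below the -4.8 dBFS threshold — no compression; output -29 dBFS.

-29 dBFS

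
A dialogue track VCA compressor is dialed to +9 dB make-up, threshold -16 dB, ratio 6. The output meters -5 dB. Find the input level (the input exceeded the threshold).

-4 dB

Stripping the +9 dB make-up gives -14 dB at the gain stage.
The compressed level sits -14 − (-16) = 2 dB over threshold.
Before 6:1 compression the overshoot was 2 × 6 = 12 dB, so input = -16 + 12 = -4 dB.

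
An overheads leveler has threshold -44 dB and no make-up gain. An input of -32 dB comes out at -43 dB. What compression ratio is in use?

12:1

Input overshoot = -32 − (-44) = 12 dB; output overshoot = -43 − (-44) = 1 dB.
Ratio = 12 / 1 = 12.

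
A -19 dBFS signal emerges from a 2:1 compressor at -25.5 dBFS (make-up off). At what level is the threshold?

-32 dBFS

Input is 13 dB above T (since output overshoot × R = input overshoot: (-25.5 − T)·2 = -19 − T gives T = -32 dBFS).
Check: -32 + (-19 − (-32))/2 = -32 + 6.5 = -25.5 dBFS. ✓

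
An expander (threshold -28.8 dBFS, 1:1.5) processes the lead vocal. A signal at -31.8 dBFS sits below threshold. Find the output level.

-33.3 dBFS

The input is 3 dB below the -28.8 dBFS threshold.
A 1:1.5 expander multiplies undershoot by 1.5: 3 × 1.5 = 4.5 dB below threshold.
Output = -28.8 − 4.5 = -33.3 dBFS.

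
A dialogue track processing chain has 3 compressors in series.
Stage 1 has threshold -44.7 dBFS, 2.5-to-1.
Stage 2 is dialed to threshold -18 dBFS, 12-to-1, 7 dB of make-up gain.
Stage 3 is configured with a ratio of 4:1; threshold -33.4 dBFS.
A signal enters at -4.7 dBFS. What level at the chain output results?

Stage 1: 40 dB above -44.7 dBFS, reduced 2.5:1 to 16 dB above → -28.7 dBFS.
Stage 2: -28.7 dBFS ≤ -18 dBFS, so stage 2 doesn't engage; make-up brings it to -21.7 dBFS.
Stage 3: overshoot 11.7 dB → 11.7/4 = 2.925 dB → -30.475 dBFS.

-30.475 dBFS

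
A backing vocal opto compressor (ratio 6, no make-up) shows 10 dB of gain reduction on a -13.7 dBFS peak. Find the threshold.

Let T be the threshold. Output overshoot = (input overshoot)/R, so -23.7 − T = (-13.7 − T)/6.
6·(-23.7 − T) = -13.7 − T → 5·T = -142.2 − (-13.7) = -128.5.
T = -128.5/5 = -25.7 dBFS.

-25.7 dBFS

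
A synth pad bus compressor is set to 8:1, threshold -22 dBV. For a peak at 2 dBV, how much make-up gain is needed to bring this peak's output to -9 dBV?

10 dB

Overshoot 24 dB → 24/8 = 3 dB after compression, so the compressed level is -22 + 3 = -19 dBV.
Make-up = target − compressed = -9 − (-19) = 10 dB.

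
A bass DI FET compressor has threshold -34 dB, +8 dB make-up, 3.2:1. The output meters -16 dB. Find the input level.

-2 dB

Before make-up, the level was -16 − 8 = -24 dB.
That's 10 dB above the -34 dB threshold.
Input overshoot = R × output overshoot = 32 dB → input = -34 + 32 = -2 dB.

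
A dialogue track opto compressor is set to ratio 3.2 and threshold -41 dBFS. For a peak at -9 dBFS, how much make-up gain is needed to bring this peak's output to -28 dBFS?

Overshoot 32 dB → 32/3.2 = 10 dB after compression, so the compressed level is -41 + 10 = -31 dBFS.
Make-up = target − compressed = -28 − (-31) = 3 dB.

3 dB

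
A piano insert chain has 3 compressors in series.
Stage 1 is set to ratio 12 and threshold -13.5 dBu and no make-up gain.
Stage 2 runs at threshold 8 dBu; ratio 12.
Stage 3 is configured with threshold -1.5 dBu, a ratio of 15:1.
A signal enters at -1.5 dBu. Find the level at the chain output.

-12.5 dBu

Stage 1: -1.5 dBu is 12 dB over -13.5 dBu; at 12:1 that becomes 1 dB over, giving -12.5 dBu.
Stage 2: -12.5 dBu ≤ 8 dBu, so stage 2 doesn't engage; output -12.5 dBu.
Stage 3: -12.5 dBu ≤ -1.5 dBu, so stage 3 doesn't engage; output -12.5 dBu.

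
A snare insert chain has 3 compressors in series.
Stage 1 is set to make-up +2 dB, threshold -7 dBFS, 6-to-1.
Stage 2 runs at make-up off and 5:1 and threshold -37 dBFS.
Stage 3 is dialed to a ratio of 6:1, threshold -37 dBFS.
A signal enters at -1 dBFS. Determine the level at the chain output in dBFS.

-35.9 dBFS

Stage 1: -1 dBFS is 6 dB over -7 dBFS; at 6:1 that becomes 1 dB over, giving -6 dBFS; +2 dB make-up → -4 dBFS.
Stage 2: -4 dBFS is 33 dB over -37 dBFS; at 5:1 that becomes 6.6 dB over, giving -30.4 dBFS.
Stage 3: 6.6 dB above -37 dBFS, reduced 6:1 to 1.1 dB above → -35.9 dBFS.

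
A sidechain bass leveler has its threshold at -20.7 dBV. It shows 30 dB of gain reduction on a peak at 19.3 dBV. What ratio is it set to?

4:1

Input overshoot = 19.3 − (-20.7) = 40 dB.
Output overshoot = 40 − 30 = 10 dB.
Ratio = input overshoot / output overshoot = 40 / 10 = 4.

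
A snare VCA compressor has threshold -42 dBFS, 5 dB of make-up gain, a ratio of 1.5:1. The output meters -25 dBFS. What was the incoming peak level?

-24 dBFS

Remove make-up: -25 − 5 = -30 dBFS.
Post-compression overshoot = -30 − (-42) = 12 dB.
Before 1.5:1 compression the overshoot was 12 × 1.5 = 18 dB, so input = -42 + 18 = -24 dBFS.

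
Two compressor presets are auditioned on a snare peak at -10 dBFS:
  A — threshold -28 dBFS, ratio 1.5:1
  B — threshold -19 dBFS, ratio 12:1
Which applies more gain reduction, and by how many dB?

A: overshoot 18 dB → output overshoot 12 dB → GR 6 dB.
B: overshoot 9 dB → output overshoot 0.75 dB → GR 8.25 dB.
B reduces 2.25 dB more.

B, by 2.25 dB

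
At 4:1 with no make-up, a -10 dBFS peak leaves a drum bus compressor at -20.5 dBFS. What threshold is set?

Input is 14 dB above T (since output overshoot × R = input overshoot: (-20.5 − T)·4 = -10 − T gives T = -24 dBFS).
Check: -24 + (-10 − (-24))/4 = -24 + 3.5 = -20.5 dBFS. ✓

-24 dBFS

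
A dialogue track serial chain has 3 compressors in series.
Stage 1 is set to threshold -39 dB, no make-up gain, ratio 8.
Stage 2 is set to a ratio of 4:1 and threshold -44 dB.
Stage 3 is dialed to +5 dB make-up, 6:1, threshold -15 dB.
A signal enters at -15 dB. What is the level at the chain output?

Stage 1: -15 dB is 24 dB over -39 dB; at 8:1 that becomes 3 dB over, giving -36 dB.
Stage 2: 8 dB above -44 dB, reduced 4:1 to 2 dB above → -42 dB.
Stage 3: -42 dB ≤ -15 dB, so stage 3 doesn't engage; make-up brings it to -37 dB.

-37 dB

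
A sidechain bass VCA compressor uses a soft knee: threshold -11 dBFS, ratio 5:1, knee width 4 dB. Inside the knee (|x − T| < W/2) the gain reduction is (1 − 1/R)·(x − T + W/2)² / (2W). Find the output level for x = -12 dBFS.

x − T + W/2 = -12 − (-11) + 2 = 1.
GR = (1 − 1/5) × 1² / 8 = 0.8 × 1 / 8 = 0.1 dB.
Output = -12 − 0.1 = -12.1 dBFS.

-12.1 dBFS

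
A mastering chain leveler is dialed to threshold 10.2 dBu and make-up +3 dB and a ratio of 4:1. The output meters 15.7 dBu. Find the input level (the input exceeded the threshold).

20.2 dBu

Stripping the +3 dB make-up gives 12.7 dBu at the gain stage.
The compressed level sits 12.7 − 10.2 = 2.5 dB over threshold.
Undo the ratio: input overshoot = 2.5 × 4 = 10 dB, giving input = 20.2 dBu.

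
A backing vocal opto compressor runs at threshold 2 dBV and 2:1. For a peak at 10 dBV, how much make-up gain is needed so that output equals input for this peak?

Overshoot 8 dB → 8/2 = 4 dB after compression, so the compressed level is 2 + 4 = 6 dBV.
Make-up = target − compressed = 10 − 6 = 4 dB.

4 dB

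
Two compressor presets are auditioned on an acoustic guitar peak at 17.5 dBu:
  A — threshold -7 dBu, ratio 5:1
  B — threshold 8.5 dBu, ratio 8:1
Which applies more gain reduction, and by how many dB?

A: 24.5 dB over, compressed to 4.9 dB over, so 19.6 dB of GR.
B: 9 dB over, compressed to 1.125 dB over, so 7.875 dB of GR.
A reduces 11.725 dB more.

A, by 11.725 dB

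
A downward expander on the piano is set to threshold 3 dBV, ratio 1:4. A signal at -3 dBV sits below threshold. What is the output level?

Below threshold, a 1:4 expander applies gain = (4−1)×(T − x) of attenuation.
(4−1) × 6 = 18 dB, so output = -3 − 18 = -21 dBV.

-21 dBV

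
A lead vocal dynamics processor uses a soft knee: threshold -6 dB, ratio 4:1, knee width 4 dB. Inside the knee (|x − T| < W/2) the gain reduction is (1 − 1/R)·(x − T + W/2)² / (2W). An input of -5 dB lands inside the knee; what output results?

x − T + W/2 = -5 − (-6) + 2 = 3.
GR = (1 − 1/4) × 3² / 8 = 0.75 × 9 / 8 = 0.84375 dB.
Output = -5 − 0.84375 = -5.84375 dB.

-5.84375 dB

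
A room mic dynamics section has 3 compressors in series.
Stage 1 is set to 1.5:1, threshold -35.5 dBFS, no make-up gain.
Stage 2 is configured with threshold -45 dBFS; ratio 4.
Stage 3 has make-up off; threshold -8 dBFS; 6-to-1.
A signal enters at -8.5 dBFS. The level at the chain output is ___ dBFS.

-38.125 dBFS

Stage 1: 27 dB above -35.5 dBFS, reduced 1.5:1 to 18 dB above → -17.5 dBFS.
Stage 2: 27.5 dB above -45 dBFS, reduced 4:1 to 6.875 dB above → -38.125 dBFS.
Stage 3: below threshold (-38.125 ≤ -8); passes unchanged; output -38.125 dBFS.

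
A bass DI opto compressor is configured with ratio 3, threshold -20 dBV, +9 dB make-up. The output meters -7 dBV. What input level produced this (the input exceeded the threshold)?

-8 dBV

Stripping the +9 dB make-up gives -16 dBV at the gain stage.
Post-compression overshoot = -16 − (-20) = 4 dB.
Undo the ratio: input overshoot = 4 × 3 = 12 dB, giving input = -8 dBV.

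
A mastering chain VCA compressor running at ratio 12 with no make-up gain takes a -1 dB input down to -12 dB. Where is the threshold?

Gain reduction = -1 − (-12) = 11 dB; output overshoot = GR / (R − 1) = 11 / 11 = 1 dB.
Threshold = output − output overshoot = -12 − 1 = -13 dB.

-13 dB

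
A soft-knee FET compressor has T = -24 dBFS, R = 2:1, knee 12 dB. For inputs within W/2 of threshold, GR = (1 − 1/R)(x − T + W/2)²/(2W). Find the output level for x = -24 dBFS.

x − T + W/2 = -24 − (-24) + 6 = 6.
GR = (1 − 1/2) × 6² / 24 = 0.5 × 36 / 24 = 0.75 dB.
Output = -24 − 0.75 = -24.75 dBFS.

-24.75 dBFS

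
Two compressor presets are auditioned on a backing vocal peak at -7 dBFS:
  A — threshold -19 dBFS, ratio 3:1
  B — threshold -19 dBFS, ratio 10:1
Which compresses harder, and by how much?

A: 12 dB over, compressed to 4 dB over, so 8 dB of GR.
B: 12 dB over, compressed to 1.2 dB over, so 10.8 dB of GR.
B applies 2.8 dB more gain reduction.

B, by 2.8 dB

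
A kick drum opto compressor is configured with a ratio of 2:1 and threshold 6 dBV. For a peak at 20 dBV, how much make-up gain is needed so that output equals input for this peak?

The peak compresses to 6 + 14/2 = 13 dBV.
To reach 20 dBV requires 20 − 13 = 7 dB of make-up.

7 dB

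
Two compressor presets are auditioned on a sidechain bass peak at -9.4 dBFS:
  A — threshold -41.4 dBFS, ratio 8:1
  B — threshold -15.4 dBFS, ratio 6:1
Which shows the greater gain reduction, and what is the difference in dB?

A, by 23 dB

A: GR = 32 − 32/8 = 28 dB.
B: GR = 6 − 6/6 = 5 dB.
A applies 23 dB more gain reduction.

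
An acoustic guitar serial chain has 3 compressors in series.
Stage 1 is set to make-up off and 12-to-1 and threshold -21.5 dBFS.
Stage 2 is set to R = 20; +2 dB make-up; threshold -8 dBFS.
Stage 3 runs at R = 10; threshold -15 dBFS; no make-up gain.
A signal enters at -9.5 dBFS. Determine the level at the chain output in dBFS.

Stage 1: -9.5 dBFS is 12 dB over -21.5 dBFS; at 12:1 that becomes 1 dB over, giving -20.5 dBFS.
Stage 2: -20.5 dBFS is at or below the -8 dBFS threshold — no compression; make-up brings it to -18.5 dBFS.
Stage 3: below threshold (-18.5 ≤ -15); passes unchanged; output -18.5 dBFS.

-18.5 dBFS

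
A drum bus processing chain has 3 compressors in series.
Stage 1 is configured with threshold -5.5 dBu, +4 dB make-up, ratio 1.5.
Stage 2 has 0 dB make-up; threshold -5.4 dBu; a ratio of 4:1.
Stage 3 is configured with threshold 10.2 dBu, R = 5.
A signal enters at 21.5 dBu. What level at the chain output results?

Stage 1: overshoot 27 dB → 27/1.5 = 18 dB → 12.5 dBu; +4 dB make-up → 16.5 dBu.
Stage 2: 16.5 dBu is 21.9 dB over -5.4 dBu; at 4:1 that becomes 5.475 dB over, giving 0.075 dBu.
Stage 3: below threshold (0.075 ≤ 10.2); passes unchanged; output 0.075 dBu.

0.075 dBu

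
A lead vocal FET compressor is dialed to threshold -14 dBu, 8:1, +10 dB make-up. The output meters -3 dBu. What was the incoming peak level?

Stripping the +10 dB make-up gives -13 dBu at the gain stage.
The compressed level sits -13 − (-14) = 1 dB over threshold.
Undo the ratio: input overshoot = 1 × 8 = 8 dB, giving input = -6 dBu.

-6 dBu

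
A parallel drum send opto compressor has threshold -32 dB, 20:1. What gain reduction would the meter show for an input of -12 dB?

-12 dB exceeds the threshold by 20 dB.
A 20:1 ratio leaves 1 dB of that excess.
So the signal is attenuated by 20 − 1 = 19 dB.

19 dB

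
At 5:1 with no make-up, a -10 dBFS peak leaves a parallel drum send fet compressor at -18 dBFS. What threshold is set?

-20 dBFS

Let T be the threshold. Output overshoot = (input overshoot)/R, so -18 − T = (-10 − T)/5.
5·(-18 − T) = -10 − T → 4·T = -90 − (-10) = -80.
T = -80/4 = -20 dBFS.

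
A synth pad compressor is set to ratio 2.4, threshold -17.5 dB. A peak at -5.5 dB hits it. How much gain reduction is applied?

7 dB

Overshoot = -5.5 − (-17.5) = 12 dB.
At 2.4:1, output sits 12/2.4 = 5 dB above threshold.
Gain reduction = 12 − 5 = 7 dB.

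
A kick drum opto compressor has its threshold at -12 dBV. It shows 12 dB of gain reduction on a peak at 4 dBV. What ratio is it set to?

Input overshoot = 4 − (-12) = 16 dB.
Output overshoot = 16 − 12 = 4 dB.
Ratio = input overshoot / output overshoot = 16 / 4 = 4.

4:1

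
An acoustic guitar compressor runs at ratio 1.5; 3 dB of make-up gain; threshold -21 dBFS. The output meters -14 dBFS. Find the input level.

Remove make-up: -14 − 3 = -17 dBFS.
That's 4 dB above the -21 dBFS threshold.
Before 1.5:1 compression the overshoot was 4 × 1.5 = 6 dB, so input = -21 + 6 = -15 dBFS.

-15 dBFS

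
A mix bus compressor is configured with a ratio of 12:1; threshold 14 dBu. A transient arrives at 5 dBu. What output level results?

5 dBu is 9 dB below the 14 dBu threshold, so no gain reduction is applied.
Output = input = 5 dBu.

5 dBu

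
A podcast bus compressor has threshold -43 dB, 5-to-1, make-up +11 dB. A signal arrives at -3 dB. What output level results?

-24 dB

-3 dB sits 40 dB over threshold.
At 5:1 the overshoot is divided by 5, leaving 8 dB above threshold.
Output = -43 + 8 = -35 dB; make-up adds 11 dB, giving -24 dB.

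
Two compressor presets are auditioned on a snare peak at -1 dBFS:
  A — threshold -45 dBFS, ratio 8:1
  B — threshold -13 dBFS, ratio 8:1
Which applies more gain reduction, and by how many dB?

A: 44 dB over, compressed to 5.5 dB over, so 38.5 dB of GR.
B: 12 dB over, compressed to 1.5 dB over, so 10.5 dB of GR.
Difference: 28 dB in favour of A.

A, by 28 dB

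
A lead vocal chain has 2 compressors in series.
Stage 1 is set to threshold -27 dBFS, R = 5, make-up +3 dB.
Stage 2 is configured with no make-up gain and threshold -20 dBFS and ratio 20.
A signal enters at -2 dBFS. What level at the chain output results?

Stage 1: overshoot 25 dB → 25/5 = 5 dB → -22 dBFS; +3 dB make-up → -19 dBFS.
Stage 2: 1 dB above -20 dBFS, reduced 20:1 to 0.05 dB above → -19.95 dBFS.

-19.95 dBFS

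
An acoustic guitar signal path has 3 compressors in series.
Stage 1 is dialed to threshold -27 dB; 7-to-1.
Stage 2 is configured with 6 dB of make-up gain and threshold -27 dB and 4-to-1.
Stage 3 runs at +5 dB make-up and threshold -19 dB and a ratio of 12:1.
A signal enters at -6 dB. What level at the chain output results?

-15.25 dB

Stage 1: overshoot 21 dB → 21/7 = 3 dB → -24 dB.
Stage 2: -24 dB is 3 dB over -27 dB; at 4:1 that becomes 0.75 dB over, giving -26.25 dB; +6 dB make-up → -20.25 dB.
Stage 3: below threshold (-20.25 ≤ -19); passes unchanged; make-up brings it to -15.25 dB.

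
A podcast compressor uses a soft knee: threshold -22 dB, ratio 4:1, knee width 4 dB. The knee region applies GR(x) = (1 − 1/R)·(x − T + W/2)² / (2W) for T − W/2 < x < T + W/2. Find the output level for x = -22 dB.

x − T + W/2 = -22 − (-22) + 2 = 2.
GR = (1 − 1/4) × 2² / 8 = 0.75 × 4 / 8 = 0.375 dB.
Output = -22 − 0.375 = -22.375 dB.

-22.375 dB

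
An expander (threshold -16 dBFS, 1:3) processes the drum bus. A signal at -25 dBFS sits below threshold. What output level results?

Undershoot = (-16) − (-25) = 9 dB.
At 1:3, that expands to 27 dB under threshold.
Output = -16 − 27 = -43 dBFS.

-43 dBFS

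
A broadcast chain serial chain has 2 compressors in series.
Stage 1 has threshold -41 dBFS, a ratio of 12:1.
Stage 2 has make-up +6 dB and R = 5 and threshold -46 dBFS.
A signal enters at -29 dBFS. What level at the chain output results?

-38.8 dBFS

Stage 1: -29 dBFS is 12 dB over -41 dBFS; at 12:1 that becomes 1 dB over, giving -40 dBFS.
Stage 2: overshoot 6 dB → 6/5 = 1.2 dB → -44.8 dBFS; +6 dB make-up → -38.8 dBFS.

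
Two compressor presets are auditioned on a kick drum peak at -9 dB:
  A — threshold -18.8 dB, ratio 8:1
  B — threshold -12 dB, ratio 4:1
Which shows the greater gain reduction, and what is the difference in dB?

A: overshoot 9.8 dB → output overshoot 1.225 dB → GR 8.575 dB.
B: overshoot 3 dB → output overshoot 0.75 dB → GR 2.25 dB.
Difference: 6.325 dB in favour of A.

A, by 6.325 dB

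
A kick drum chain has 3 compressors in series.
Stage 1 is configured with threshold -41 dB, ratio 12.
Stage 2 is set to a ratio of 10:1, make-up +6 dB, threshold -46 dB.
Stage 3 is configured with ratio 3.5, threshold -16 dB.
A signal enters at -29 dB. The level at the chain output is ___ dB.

-39.4 dB

Stage 1: overshoot 12 dB → 12/12 = 1 dB → -40 dB.
Stage 2: -40 dB is 6 dB over -46 dB; at 10:1 that becomes 0.6 dB over, giving -45.4 dB; +6 dB make-up → -39.4 dB.
Stage 3: below threshold (-39.4 ≤ -16); passes unchanged; output -39.4 dB.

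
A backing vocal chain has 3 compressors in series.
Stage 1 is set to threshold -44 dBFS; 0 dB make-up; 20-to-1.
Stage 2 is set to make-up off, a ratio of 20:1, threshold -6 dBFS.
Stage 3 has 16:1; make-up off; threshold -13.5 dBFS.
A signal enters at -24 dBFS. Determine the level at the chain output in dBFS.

Stage 1: -24 dBFS is 20 dB over -44 dBFS; at 20:1 that becomes 1 dB over, giving -43 dBFS.
Stage 2: below threshold (-43 ≤ -6); passes unchanged; output -43 dBFS.
Stage 3: -43 dBFS ≤ -13.5 dBFS, so stage 3 doesn't engage; output -43 dBFS.

-43 dBFS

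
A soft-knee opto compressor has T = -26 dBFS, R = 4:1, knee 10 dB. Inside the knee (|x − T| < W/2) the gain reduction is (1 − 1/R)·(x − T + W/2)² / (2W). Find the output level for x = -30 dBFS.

x − T + W/2 = -30 − (-26) + 5 = 1.
GR = (1 − 1/4) × 1² / 20 = 0.75 × 1 / 20 = 0.0375 dB.
Output = -30 − 0.0375 = -30.0375 dBFS.

-30.0375 dBFS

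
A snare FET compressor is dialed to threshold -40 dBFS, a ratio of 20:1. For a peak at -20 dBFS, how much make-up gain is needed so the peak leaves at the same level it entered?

Overshoot 20 dB → 20/20 = 1 dB after compression, so the compressed level is -40 + 1 = -39 dBFS.
Make-up = target − compressed = -20 − (-39) = 19 dB.

19 dB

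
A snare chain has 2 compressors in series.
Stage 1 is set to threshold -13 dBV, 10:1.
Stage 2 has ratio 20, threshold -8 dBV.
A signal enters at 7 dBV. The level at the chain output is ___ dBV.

Stage 1: 20 dB above -13 dBV, reduced 10:1 to 2 dB above → -11 dBV.
Stage 2: below threshold (-11 ≤ -8); passes unchanged; output -11 dBV.

-11 dBV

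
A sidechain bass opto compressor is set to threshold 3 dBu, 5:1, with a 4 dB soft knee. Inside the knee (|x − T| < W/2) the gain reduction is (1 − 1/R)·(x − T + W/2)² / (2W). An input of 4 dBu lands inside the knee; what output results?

x − T + W/2 = 4 − 3 + 2 = 3.
GR = (1 − 1/5) × 3² / 8 = 0.8 × 9 / 8 = 0.9 dB.
Output = 4 − 0.9 = 3.1 dBu.

3.1 dBu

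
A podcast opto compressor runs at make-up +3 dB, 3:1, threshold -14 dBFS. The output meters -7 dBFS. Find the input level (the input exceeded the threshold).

Remove make-up: -7 − 3 = -10 dBFS.
Post-compression overshoot = -10 − (-14) = 4 dB.
Undo the ratio: input overshoot = 4 × 3 = 12 dB, giving input = -2 dBFS.

-2 dBFS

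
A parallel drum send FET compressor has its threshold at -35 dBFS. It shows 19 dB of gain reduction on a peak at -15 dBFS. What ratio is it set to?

Input overshoot = -15 − (-35) = 20 dB.
Output overshoot = 20 − 19 = 1 dB.
Ratio = input overshoot / output overshoot = 20 / 1 = 20.

20:1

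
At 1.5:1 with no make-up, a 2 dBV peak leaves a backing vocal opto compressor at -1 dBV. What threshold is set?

-7 dBV

Let T be the threshold. Output overshoot = (input overshoot)/R, so -1 − T = (2 − T)/1.5.
1.5·(-1 − T) = 2 − T → 0.5·T = -1.5 − 2 = -3.5.
T = -3.5/0.5 = -7 dBV.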